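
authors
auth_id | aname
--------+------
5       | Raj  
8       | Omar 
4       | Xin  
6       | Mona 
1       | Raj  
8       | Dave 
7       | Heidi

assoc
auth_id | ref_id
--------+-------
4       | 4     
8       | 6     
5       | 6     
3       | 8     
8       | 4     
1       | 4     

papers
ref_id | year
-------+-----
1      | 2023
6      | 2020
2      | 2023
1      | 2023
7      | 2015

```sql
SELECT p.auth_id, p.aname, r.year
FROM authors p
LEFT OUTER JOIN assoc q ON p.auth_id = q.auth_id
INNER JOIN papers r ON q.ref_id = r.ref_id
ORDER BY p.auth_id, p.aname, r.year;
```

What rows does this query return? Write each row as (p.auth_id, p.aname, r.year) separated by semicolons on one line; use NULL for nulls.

(5, Raj, 2020); (8, Dave, 2020); (8, Omar, 2020)

Joins associate left-to-right: authors LEFT JOIN assoc on auth_id gives 9 intermediate row(s).
Then INNER JOIN `papers r` on ref_id: keep only rows whose q.ref_id appears in r.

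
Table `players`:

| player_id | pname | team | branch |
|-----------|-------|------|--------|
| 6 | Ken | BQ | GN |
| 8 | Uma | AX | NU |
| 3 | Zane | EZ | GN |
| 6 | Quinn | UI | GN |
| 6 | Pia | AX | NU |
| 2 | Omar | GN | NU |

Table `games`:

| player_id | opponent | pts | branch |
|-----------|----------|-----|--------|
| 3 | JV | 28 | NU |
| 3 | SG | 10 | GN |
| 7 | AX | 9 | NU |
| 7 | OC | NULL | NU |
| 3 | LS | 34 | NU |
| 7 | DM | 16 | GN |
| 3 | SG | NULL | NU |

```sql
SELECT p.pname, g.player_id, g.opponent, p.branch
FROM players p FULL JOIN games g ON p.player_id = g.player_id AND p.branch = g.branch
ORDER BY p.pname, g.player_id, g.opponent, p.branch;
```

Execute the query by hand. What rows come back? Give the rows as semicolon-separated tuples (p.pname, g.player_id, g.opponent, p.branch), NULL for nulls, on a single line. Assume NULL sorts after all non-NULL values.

FULL OUTER JOIN keeps every row from both sides; unmatched rows get NULL for the other side's columns.
Matching on p.player_id = g.player_id AND p.branch = g.branch.
Matched pairs: 1; unmatched p rows kept: 5; unmatched g rows kept: 6.

(Ken, NULL, NULL, GN); (Omar, NULL, NULL, NU); (Pia, NULL, NULL, NU); (Quinn, NULL, NULL, GN); (Uma, NULL, NULL, NU); (Zane, 3, SG, GN); (NULL, 3, JV, NULL); (NULL, 3, LS, NULL); (NULL, 3, SG, NULL); (NULL, 7, AX, NULL); (NULL, 7, DM, NULL); (NULL, 7, OC, NULL)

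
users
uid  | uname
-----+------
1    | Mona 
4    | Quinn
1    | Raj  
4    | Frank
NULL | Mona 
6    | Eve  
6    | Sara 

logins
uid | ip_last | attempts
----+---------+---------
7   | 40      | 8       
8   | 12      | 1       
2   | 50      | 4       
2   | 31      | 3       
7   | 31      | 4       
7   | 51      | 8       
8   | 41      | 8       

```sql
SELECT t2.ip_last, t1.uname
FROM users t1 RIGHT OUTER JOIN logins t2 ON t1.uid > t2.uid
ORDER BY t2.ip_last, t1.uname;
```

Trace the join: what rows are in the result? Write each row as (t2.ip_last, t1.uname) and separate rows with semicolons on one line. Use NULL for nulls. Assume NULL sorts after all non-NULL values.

(12, NULL); (31, Eve); (31, Frank); (31, Quinn); (31, Sara); (31, NULL); (40, NULL); (41, NULL); (50, Eve); (50, Frank); (50, Quinn); (50, Sara); (51, NULL)

RIGHT JOIN keeps every row from `logins`; unmatched rows get NULL for `users`'s columns.
Matching on t1.uid > t2.uid. A NULL in a compared column never satisfies the condition.
- uid=1: no matching t2 row.
- uid=4: 2 matching t2 row(s), so 2 row(s) emitted.
- uid=1: no matching t2 row.
- uid=4: 2 matching t2 row(s), so 2 row(s) emitted.
- uid=NULL: no matching t2 row.
- uid=6: 2 matching t2 row(s), so 2 row(s) emitted.
- uid=6: 2 matching t2 row(s), so 2 row(s) emitted.
- plus 5 unmatched t2 row(s), each kept with NULL t1 columns.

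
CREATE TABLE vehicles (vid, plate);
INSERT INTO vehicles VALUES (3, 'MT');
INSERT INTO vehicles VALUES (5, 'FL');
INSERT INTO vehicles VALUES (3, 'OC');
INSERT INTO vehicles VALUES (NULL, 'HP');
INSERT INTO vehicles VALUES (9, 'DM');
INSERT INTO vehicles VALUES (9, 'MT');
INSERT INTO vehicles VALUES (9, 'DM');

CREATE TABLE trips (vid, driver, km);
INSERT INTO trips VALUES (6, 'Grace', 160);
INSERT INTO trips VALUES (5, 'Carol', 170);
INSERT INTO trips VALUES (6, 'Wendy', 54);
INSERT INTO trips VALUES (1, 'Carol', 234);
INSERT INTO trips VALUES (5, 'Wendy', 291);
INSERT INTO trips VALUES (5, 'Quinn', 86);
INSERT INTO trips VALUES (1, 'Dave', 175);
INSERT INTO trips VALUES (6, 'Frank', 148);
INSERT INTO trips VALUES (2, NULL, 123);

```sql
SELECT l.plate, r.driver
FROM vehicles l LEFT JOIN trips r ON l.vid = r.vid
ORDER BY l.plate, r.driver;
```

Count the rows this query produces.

9

LEFT JOIN keeps every row from `vehicles`; unmatched rows get NULL for `trips`'s columns.
Matching on l.vid = r.vid. A NULL in a compared column never satisfies the condition.
Matched pairs: 3; unmatched l rows kept: 6.
Total: 3 matched + 6 padded = 9 rows.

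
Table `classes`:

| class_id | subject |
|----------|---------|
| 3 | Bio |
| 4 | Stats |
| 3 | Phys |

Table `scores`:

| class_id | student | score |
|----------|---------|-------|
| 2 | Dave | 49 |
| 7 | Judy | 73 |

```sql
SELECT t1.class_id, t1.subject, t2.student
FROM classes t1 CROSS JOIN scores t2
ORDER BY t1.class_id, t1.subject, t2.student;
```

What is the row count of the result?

6

CROSS JOIN pairs every row of `classes` with every row of `scores`: 3 × 2 = 6 rows.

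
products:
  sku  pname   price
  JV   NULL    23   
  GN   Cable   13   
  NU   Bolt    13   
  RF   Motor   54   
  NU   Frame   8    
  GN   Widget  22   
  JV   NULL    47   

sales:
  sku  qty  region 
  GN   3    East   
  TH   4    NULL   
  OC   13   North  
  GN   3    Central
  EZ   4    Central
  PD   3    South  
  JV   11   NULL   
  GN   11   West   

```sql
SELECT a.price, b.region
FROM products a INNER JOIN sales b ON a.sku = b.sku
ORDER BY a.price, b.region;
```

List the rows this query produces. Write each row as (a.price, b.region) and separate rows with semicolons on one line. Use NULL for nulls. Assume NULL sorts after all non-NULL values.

INNER JOIN keeps only pairs where the ON condition holds.
Matching on a.sku = b.sku.
- a[0] sku=JV → 1 match(es) in b → 1 row(s).
- a[1] sku=GN → 3 match(es) in b → 3 row(s).
- a[2] sku=NU → no match; dropped.
- a[3] sku=RF → no match; dropped.
- a[4] sku=NU → no match; dropped.
- a[5] sku=GN → 3 match(es) in b → 3 row(s).
- a[6] sku=JV → 1 match(es) in b → 1 row(s).
After projecting and ordering:
a.price | b.region
13 | Central
13 | East
13 | West
22 | Central
22 | East
22 | West
23 | NULL
47 | NULL

(13, Central); (13, East); (13, West); (22, Central); (22, East); (22, West); (23, NULL); (47, NULL)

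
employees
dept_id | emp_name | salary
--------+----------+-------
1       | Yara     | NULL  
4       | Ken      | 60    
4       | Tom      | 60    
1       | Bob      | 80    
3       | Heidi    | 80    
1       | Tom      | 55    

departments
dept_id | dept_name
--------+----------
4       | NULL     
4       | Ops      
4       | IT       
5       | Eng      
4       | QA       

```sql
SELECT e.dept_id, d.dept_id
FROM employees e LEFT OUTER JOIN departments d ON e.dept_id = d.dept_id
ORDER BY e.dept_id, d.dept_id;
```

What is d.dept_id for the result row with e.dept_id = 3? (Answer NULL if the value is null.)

LEFT JOIN keeps every row from `employees`; unmatched rows get NULL for `departments`'s columns.
Matching on e.dept_id = d.dept_id.
- dept_id=1: no d row matches, row kept with d columns NULL.
- dept_id=4: 4 matching d row(s), so 4 row(s) emitted.
- dept_id=4: 4 matching d row(s), so 4 row(s) emitted.
- dept_id=1: no d row matches, row kept with d columns NULL.
- dept_id=3: no d row matches, row kept with d columns NULL.
- dept_id=1: no d row matches, row kept with d columns NULL.

NULL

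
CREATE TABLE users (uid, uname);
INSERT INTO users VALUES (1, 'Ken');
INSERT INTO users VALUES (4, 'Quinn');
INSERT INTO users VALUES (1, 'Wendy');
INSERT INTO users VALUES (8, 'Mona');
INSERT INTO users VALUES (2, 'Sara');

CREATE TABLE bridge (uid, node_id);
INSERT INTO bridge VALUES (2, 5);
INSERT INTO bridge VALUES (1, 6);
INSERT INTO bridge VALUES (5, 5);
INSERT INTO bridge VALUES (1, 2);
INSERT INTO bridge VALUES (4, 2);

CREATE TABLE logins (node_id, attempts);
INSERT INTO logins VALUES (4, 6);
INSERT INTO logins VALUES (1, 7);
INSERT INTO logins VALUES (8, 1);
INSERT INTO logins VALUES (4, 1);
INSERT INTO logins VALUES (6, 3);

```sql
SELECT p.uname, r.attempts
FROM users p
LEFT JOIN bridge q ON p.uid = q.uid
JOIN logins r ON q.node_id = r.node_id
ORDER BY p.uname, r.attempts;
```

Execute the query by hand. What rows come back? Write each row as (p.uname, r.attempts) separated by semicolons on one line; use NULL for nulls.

(Ken, 3); (Wendy, 3)

Joins associate left-to-right: users LEFT JOIN bridge on uid gives 7 intermediate row(s).
Then INNER JOIN `logins r` on node_id: keep only rows whose q.node_id appears in r.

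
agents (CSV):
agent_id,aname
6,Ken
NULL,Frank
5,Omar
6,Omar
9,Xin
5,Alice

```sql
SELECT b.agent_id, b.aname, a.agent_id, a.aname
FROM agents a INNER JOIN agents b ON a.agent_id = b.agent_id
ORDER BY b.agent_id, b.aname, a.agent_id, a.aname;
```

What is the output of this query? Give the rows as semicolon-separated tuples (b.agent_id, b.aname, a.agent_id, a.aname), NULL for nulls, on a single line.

INNER JOIN keeps only pairs where the ON condition holds.
Matching on a.agent_id = b.agent_id. A NULL in a compared column never satisfies the condition.
Matched pairs: 9.

(5, Alice, 5, Alice); (5, Alice, 5, Omar); (5, Omar, 5, Alice); (5, Omar, 5, Omar); (6, Ken, 6, Ken); (6, Ken, 6, Omar); (6, Omar, 6, Ken); (6, Omar, 6, Omar); (9, Xin, 9, Xin)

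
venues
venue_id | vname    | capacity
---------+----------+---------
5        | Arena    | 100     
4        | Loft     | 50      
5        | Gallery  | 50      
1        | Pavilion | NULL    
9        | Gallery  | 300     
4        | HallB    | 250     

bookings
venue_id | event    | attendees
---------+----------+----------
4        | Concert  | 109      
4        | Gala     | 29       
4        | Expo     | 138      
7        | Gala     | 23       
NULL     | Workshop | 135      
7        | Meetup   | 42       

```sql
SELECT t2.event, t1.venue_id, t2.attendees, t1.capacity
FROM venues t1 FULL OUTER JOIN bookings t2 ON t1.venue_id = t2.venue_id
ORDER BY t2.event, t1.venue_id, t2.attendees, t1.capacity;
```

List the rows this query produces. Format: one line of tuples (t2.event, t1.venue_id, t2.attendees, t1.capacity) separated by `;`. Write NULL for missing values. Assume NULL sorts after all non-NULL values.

FULL OUTER JOIN keeps every row from both sides; unmatched rows get NULL for the other side's columns.
Matching on t1.venue_id = t2.venue_id. A NULL in a compared column never satisfies the condition.
Matched pairs: 6; unmatched t1 rows kept: 4; unmatched t2 rows kept: 3.

(Concert, 4, 109, 50); (Concert, 4, 109, 250); (Expo, 4, 138, 50); (Expo, 4, 138, 250); (Gala, 4, 29, 50); (Gala, 4, 29, 250); (Gala, NULL, 23, NULL); (Meetup, NULL, 42, NULL); (Workshop, NULL, 135, NULL); (NULL, 1, NULL, NULL); (NULL, 5, NULL, 50); (NULL, 5, NULL, 100); (NULL, 9, NULL, 300)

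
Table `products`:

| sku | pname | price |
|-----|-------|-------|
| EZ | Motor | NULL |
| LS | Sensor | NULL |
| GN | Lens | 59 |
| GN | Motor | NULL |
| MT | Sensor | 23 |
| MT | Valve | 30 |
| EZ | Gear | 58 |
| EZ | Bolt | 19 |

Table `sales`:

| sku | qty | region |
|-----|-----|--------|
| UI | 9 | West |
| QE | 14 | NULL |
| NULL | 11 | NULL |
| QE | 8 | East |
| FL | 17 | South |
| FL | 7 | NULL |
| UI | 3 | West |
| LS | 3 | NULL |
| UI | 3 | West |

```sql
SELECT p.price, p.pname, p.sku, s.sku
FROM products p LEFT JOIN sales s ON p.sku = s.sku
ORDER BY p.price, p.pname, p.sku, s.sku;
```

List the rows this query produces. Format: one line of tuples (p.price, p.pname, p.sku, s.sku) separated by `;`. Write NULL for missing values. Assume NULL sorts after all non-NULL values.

(19, Bolt, EZ, NULL); (23, Sensor, MT, NULL); (30, Valve, MT, NULL); (58, Gear, EZ, NULL); (59, Lens, GN, NULL); (NULL, Motor, EZ, NULL); (NULL, Motor, GN, NULL); (NULL, Sensor, LS, LS)

LEFT JOIN keeps every row from `products`; unmatched rows get NULL for `sales`'s columns.
Matching on p.sku = s.sku. A NULL in a compared column never satisfies the condition.
Matched pairs: 1; unmatched p rows kept: 7.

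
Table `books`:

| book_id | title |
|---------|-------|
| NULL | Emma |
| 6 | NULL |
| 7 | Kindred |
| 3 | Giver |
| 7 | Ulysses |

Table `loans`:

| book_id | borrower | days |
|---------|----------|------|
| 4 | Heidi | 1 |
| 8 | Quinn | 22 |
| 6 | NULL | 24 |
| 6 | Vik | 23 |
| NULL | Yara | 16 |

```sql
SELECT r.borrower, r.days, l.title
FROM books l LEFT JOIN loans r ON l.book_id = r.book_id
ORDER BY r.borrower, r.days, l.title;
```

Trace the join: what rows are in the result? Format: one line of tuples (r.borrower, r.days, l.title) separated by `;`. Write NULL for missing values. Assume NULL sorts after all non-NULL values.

(Vik, 23, NULL); (NULL, 24, NULL); (NULL, NULL, Emma); (NULL, NULL, Giver); (NULL, NULL, Kindred); (NULL, NULL, Ulysses)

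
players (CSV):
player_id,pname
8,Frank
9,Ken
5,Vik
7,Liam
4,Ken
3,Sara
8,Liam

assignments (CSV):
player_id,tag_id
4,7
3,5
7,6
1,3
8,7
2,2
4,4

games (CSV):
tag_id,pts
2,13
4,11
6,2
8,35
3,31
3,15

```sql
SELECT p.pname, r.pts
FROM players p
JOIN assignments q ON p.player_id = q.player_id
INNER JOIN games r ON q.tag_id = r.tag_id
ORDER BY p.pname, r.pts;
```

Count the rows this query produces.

Joins associate left-to-right: players INNER JOIN assignments on player_id gives 6 intermediate row(s).
Then INNER JOIN `games r` on tag_id: keep only rows whose q.tag_id appears in r.
Result: 2 row(s).

2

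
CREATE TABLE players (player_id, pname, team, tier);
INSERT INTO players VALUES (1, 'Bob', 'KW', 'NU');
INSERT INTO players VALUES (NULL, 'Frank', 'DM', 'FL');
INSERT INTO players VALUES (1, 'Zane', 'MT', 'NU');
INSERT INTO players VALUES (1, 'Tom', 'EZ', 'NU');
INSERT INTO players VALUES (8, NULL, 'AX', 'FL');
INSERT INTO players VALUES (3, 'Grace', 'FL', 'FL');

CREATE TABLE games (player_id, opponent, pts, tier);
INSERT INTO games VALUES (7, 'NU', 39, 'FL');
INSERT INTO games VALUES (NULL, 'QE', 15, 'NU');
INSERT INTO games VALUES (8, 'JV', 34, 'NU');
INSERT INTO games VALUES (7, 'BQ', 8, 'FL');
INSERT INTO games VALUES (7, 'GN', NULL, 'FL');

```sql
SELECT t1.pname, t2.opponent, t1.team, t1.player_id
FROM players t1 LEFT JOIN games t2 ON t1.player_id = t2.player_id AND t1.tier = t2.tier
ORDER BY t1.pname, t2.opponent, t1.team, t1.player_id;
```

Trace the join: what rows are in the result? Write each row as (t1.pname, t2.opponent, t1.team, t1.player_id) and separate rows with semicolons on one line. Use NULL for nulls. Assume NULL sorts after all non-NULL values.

(Bob, NULL, KW, 1); (Frank, NULL, DM, NULL); (Grace, NULL, FL, 3); (Tom, NULL, EZ, 1); (Zane, NULL, MT, 1); (NULL, NULL, AX, 8)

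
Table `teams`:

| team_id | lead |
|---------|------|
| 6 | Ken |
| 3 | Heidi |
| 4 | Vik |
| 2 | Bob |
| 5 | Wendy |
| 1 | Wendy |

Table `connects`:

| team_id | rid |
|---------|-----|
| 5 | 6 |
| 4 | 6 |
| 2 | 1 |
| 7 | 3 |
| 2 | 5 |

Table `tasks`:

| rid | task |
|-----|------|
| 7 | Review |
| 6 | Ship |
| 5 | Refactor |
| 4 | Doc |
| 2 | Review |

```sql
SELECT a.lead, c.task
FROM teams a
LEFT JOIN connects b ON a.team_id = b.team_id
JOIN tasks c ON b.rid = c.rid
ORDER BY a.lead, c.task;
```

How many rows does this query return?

3

Joins associate left-to-right: teams LEFT JOIN connects on team_id gives 7 intermediate row(s).
Then INNER JOIN `tasks c` on rid: keep only rows whose b.rid appears in c.
Result: 3 row(s).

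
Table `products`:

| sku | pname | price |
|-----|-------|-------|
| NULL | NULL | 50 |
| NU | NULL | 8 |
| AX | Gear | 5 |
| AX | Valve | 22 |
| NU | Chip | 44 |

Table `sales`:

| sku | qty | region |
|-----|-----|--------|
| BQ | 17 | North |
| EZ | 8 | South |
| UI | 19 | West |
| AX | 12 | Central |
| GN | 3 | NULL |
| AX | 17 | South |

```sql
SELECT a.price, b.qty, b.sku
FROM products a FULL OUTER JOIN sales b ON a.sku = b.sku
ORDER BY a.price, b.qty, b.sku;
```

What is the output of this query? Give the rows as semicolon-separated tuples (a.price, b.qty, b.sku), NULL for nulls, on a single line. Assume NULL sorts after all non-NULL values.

(5, 12, AX); (5, 17, AX); (8, NULL, NULL); (22, 12, AX); (22, 17, AX); (44, NULL, NULL); (50, NULL, NULL); (NULL, 3, GN); (NULL, 8, EZ); (NULL, 17, BQ); (NULL, 19, UI)

FULL OUTER JOIN keeps every row from both sides; unmatched rows get NULL for the other side's columns.
Matching on a.sku = b.sku. A NULL in a compared column never satisfies the condition.
- a (sku=NULL) has no partner → padded with NULL.
- a (sku=NU) has no partner → padded with NULL.
- a (sku=AX) pairs with 2 row(s) of b.
- a (sku=AX) pairs with 2 row(s) of b.
- a (sku=NU) has no partner → padded with NULL.
- plus 4 unmatched b row(s), each kept with NULL a columns.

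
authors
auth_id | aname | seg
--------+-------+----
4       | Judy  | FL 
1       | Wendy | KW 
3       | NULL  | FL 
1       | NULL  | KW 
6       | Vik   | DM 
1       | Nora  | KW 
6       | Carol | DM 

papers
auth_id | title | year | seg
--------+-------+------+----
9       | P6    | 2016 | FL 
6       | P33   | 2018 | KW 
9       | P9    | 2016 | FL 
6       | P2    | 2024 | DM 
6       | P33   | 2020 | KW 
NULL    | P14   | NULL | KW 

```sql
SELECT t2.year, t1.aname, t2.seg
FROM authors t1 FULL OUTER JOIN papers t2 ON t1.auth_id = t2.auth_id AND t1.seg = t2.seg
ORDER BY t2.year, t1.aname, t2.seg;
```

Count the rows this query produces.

12

FULL OUTER JOIN keeps every row from both sides; unmatched rows get NULL for the other side's columns.
Matching on t1.auth_id = t2.auth_id AND t1.seg = t2.seg. A NULL in a compared column never satisfies the condition.
- t1 (auth_id=4, seg=FL) has no partner → padded with NULL.
- t1 (auth_id=1, seg=KW) has no partner → padded with NULL.
- t1 (auth_id=3, seg=FL) has no partner → padded with NULL.
- t1 (auth_id=1, seg=KW) has no partner → padded with NULL.
- t1 (auth_id=6, seg=DM) pairs with 1 row(s) of t2.
- t1 (auth_id=1, seg=KW) has no partner → padded with NULL.
- t1 (auth_id=6, seg=DM) pairs with 1 row(s) of t2.
- 5 t2 row(s) had no t1 match → kept, t1 columns NULL.
Total: 2 matched + 10 padded = 12 rows.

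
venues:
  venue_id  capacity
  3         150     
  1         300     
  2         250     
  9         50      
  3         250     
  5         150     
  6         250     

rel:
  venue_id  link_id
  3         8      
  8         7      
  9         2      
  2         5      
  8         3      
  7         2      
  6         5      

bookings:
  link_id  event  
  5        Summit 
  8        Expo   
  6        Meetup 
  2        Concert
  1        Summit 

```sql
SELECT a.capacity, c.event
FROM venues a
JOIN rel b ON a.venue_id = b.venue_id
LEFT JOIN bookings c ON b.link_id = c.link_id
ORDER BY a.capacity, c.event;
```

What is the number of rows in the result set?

Evaluate left to right. First `venues a INNER JOIN rel b` on venue_id: 5 row(s).
Then LEFT JOIN `bookings c` on link_id: each of those 5 rows is kept; rows whose b.link_id has no match in c get NULL for c's columns.
Result: 5 row(s).

5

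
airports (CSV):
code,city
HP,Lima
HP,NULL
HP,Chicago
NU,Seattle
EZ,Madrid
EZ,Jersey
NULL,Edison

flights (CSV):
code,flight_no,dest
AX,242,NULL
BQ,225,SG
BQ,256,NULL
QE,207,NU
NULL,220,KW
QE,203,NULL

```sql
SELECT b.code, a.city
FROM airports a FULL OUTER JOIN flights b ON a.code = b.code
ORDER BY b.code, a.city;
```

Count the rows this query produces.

FULL OUTER JOIN keeps every row from both sides; unmatched rows get NULL for the other side's columns.
Matching on a.code = b.code. A NULL in a compared column never satisfies the condition.
Matched pairs: 0; unmatched a rows kept: 7; unmatched b rows kept: 6.
Total: 0 matched + 13 padded = 13 rows.

13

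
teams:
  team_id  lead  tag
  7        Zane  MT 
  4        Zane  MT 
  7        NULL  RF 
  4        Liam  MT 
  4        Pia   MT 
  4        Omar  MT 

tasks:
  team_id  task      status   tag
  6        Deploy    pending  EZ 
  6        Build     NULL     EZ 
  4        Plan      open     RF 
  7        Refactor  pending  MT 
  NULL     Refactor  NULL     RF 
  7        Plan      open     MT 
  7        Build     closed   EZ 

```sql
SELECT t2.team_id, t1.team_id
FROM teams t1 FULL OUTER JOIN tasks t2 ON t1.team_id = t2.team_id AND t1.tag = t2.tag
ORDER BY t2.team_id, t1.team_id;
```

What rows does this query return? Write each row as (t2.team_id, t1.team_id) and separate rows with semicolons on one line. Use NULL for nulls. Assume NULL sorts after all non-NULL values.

(4, NULL); (6, NULL); (6, NULL); (7, 7); (7, 7); (7, NULL); (NULL, 4); (NULL, 4); (NULL, 4); (NULL, 4); (NULL, 7); (NULL, NULL)

FULL OUTER JOIN keeps every row from both sides; unmatched rows get NULL for the other side's columns.
Matching on t1.team_id = t2.team_id AND t1.tag = t2.tag. A NULL in a compared column never satisfies the condition.
Matched pairs: 2; unmatched t1 rows kept: 5; unmatched t2 rows kept: 5.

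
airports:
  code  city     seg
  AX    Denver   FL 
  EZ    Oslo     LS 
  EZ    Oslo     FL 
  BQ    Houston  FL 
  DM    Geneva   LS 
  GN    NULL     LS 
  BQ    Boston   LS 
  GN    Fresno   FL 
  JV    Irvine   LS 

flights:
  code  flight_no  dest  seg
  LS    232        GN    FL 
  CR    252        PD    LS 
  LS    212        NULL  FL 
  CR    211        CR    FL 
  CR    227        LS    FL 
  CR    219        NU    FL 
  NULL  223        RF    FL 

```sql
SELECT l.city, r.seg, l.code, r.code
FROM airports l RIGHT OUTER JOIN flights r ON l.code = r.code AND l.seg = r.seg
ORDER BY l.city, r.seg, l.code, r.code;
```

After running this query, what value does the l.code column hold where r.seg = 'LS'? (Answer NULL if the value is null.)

RIGHT JOIN keeps every row from `flights`; unmatched rows get NULL for `airports`'s columns.
Matching on l.code = r.code AND l.seg = r.seg. A NULL in a compared column never satisfies the condition.
- code=AX, seg=FL: no matching r row.
- code=EZ, seg=LS: no matching r row.
- code=EZ, seg=FL: no matching r row.
- code=BQ, seg=FL: no matching r row.
- code=DM, seg=LS: no matching r row.
- code=GN, seg=LS: no matching r row.
- code=BQ, seg=LS: no matching r row.
- code=GN, seg=FL: no matching r row.
- code=JV, seg=LS: no matching r row.
- 7 r row(s) had no l match → kept, l columns NULL.

NULL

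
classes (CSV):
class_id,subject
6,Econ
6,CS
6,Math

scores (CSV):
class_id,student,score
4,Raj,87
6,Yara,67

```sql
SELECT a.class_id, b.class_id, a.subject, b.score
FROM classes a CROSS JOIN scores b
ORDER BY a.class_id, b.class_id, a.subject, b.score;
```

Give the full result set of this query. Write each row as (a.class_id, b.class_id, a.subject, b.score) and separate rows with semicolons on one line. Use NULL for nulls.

(6, 4, CS, 87); (6, 4, Econ, 87); (6, 4, Math, 87); (6, 6, CS, 67); (6, 6, Econ, 67); (6, 6, Math, 67)

CROSS JOIN pairs every row of `classes` with every row of `scores`: 3 × 2 = 6 rows.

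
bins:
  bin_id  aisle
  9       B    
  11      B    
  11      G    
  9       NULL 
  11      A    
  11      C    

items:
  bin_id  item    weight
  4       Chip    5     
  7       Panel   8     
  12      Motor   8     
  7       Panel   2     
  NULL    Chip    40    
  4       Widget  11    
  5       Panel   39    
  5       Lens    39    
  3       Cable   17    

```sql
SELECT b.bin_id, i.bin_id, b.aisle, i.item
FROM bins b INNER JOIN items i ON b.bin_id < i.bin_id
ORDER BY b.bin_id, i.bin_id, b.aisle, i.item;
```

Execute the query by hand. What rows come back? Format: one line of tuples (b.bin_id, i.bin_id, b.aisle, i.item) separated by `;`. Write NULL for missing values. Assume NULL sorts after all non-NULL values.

INNER JOIN keeps only pairs where the ON condition holds.
Matching on b.bin_id < i.bin_id. A NULL in a compared column never satisfies the condition.
- b (bin_id=9) pairs with 1 row(s) of i.
- b (bin_id=11) pairs with 1 row(s) of i.
- b (bin_id=11) pairs with 1 row(s) of i.
- b (bin_id=9) pairs with 1 row(s) of i.
- b (bin_id=11) pairs with 1 row(s) of i.
- b (bin_id=11) pairs with 1 row(s) of i.
After projecting and ordering:
b.bin_id | i.bin_id | b.aisle | i.item
9 | 12 | B | Motor
9 | 12 | NULL | Motor
11 | 12 | A | Motor
11 | 12 | B | Motor
11 | 12 | C | Motor
11 | 12 | G | Motor

(9, 12, B, Motor); (9, 12, NULL, Motor); (11, 12, A, Motor); (11, 12, B, Motor); (11, 12, C, Motor); (11, 12, G, Motor)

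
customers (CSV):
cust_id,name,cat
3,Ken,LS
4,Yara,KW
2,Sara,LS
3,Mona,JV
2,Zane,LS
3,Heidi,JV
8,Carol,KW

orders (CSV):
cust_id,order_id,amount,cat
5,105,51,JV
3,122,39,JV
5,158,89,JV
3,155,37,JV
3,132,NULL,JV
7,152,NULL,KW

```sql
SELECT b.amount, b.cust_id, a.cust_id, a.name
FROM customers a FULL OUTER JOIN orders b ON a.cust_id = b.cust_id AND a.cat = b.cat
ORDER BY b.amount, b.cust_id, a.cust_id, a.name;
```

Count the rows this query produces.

14

FULL OUTER JOIN keeps every row from both sides; unmatched rows get NULL for the other side's columns.
Matching on a.cust_id = b.cust_id AND a.cat = b.cat.
Matched pairs: 6; unmatched a rows kept: 5; unmatched b rows kept: 3.
Total: 6 matched + 8 padded = 14 rows.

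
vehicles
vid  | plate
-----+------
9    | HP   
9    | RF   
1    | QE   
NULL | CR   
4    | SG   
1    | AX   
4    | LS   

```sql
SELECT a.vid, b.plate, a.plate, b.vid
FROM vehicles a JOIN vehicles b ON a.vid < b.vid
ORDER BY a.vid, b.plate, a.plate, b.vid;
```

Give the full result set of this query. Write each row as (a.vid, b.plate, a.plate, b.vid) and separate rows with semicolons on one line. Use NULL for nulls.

(1, HP, AX, 9); (1, HP, QE, 9); (1, LS, AX, 4); (1, LS, QE, 4); (1, RF, AX, 9); (1, RF, QE, 9); (1, SG, AX, 4); (1, SG, QE, 4); (4, HP, LS, 9); (4, HP, SG, 9); (4, RF, LS, 9); (4, RF, SG, 9)

INNER JOIN keeps only pairs where the ON condition holds.
Matching on a.vid < b.vid. A NULL in a compared column never satisfies the condition.
Matched pairs: 12.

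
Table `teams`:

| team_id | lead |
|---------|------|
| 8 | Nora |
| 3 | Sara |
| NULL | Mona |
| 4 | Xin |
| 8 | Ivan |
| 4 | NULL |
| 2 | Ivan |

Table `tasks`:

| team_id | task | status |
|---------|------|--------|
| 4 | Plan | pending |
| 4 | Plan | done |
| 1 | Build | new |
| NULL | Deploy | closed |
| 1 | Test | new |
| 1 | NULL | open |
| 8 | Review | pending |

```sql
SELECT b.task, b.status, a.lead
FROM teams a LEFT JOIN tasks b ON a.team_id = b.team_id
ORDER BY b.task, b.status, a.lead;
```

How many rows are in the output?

9

LEFT JOIN keeps every row from `teams`; unmatched rows get NULL for `tasks`'s columns.
Matching on a.team_id = b.team_id. A NULL in a compared column never satisfies the condition.
- a[0] team_id=8 → 1 match(es) in b → 1 row(s).
- a[1] team_id=3 → no match; kept with NULLs on the b side.
- a[2] team_id=NULL → no match; kept with NULLs on the b side.
- a[3] team_id=4 → 2 match(es) in b → 2 row(s).
- a[4] team_id=8 → 1 match(es) in b → 1 row(s).
- a[5] team_id=4 → 2 match(es) in b → 2 row(s).
- a[6] team_id=2 → no match; kept with NULLs on the b side.
Total: 6 matched + 3 padded = 9 rows.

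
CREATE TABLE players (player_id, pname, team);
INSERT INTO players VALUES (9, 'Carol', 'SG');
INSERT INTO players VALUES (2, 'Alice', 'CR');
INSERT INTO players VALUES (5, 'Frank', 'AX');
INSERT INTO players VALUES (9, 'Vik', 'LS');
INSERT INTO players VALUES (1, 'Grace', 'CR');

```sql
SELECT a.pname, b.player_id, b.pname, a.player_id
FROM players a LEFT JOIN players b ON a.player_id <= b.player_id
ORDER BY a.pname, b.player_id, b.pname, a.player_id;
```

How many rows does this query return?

16

LEFT JOIN keeps every row from `players a`; unmatched rows get NULL for `players b`'s columns.
Matching on a.player_id <= b.player_id.
- a row (player_id=9): matches 2 b row(s) → 2 output row(s).
- a row (player_id=2): matches 4 b row(s) → 4 output row(s).
- a row (player_id=5): matches 3 b row(s) → 3 output row(s).
- a row (player_id=9): matches 2 b row(s) → 2 output row(s).
- a row (player_id=1): matches 5 b row(s) → 5 output row(s).
Total: 16 rows.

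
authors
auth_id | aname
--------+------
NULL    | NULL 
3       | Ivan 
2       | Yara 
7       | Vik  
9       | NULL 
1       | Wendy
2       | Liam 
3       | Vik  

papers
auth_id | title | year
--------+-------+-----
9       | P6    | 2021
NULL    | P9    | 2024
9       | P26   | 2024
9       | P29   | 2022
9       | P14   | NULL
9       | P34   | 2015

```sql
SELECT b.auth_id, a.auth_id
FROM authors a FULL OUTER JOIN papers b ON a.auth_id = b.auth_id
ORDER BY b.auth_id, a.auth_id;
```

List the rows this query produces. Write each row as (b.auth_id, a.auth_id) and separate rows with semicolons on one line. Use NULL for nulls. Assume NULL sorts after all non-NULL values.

FULL OUTER JOIN keeps every row from both sides; unmatched rows get NULL for the other side's columns.
Matching on a.auth_id = b.auth_id. A NULL in a compared column never satisfies the condition.
Matched pairs: 5; unmatched a rows kept: 7; unmatched b rows kept: 1.

(9, 9); (9, 9); (9, 9); (9, 9); (9, 9); (NULL, 1); (NULL, 2); (NULL, 2); (NULL, 3); (NULL, 3); (NULL, 7); (NULL, NULL); (NULL, NULL)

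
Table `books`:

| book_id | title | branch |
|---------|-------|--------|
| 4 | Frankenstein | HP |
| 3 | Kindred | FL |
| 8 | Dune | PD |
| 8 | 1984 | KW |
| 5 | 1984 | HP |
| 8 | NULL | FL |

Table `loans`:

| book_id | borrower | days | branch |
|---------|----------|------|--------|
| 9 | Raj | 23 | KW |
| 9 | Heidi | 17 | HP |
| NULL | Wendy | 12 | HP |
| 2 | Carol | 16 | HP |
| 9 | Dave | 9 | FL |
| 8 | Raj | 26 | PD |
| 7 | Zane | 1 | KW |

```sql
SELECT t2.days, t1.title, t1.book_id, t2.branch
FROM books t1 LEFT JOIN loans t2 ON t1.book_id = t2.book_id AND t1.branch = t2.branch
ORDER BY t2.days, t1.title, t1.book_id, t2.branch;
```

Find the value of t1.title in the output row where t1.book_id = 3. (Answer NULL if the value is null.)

LEFT JOIN keeps every row from `books`; unmatched rows get NULL for `loans`'s columns.
Matching on t1.book_id = t2.book_id AND t1.branch = t2.branch. A NULL in a compared column never satisfies the condition.
Matched pairs: 1; unmatched t1 rows kept: 5.

Kindred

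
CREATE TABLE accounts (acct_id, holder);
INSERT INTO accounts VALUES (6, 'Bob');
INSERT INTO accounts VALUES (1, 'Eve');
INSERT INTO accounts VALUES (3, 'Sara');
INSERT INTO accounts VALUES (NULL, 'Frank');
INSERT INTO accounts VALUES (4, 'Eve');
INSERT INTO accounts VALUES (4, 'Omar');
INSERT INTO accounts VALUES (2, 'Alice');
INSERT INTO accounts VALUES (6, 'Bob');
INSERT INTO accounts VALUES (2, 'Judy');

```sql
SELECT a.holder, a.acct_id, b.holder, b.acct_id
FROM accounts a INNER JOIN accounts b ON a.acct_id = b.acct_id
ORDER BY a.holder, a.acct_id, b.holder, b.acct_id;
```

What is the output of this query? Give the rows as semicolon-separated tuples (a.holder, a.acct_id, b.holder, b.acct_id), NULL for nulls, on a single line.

INNER JOIN keeps only pairs where the ON condition holds.
Matching on a.acct_id = b.acct_id. A NULL in a compared column never satisfies the condition.
- acct_id=6: 2 matching b row(s), so 2 row(s) emitted.
- acct_id=1: 1 matching b row(s), so 1 row(s) emitted.
- acct_id=3: 1 matching b row(s), so 1 row(s) emitted.
- acct_id=NULL: no matching b row, dropped.
- acct_id=4: 2 matching b row(s), so 2 row(s) emitted.
- acct_id=4: 2 matching b row(s), so 2 row(s) emitted.
- acct_id=2: 2 matching b row(s), so 2 row(s) emitted.
- acct_id=6: 2 matching b row(s), so 2 row(s) emitted.
- acct_id=2: 2 matching b row(s), so 2 row(s) emitted.

(Alice, 2, Alice, 2); (Alice, 2, Judy, 2); (Bob, 6, Bob, 6); (Bob, 6, Bob, 6); (Bob, 6, Bob, 6); (Bob, 6, Bob, 6); (Eve, 1, Eve, 1); (Eve, 4, Eve, 4); (Eve, 4, Omar, 4); (Judy, 2, Alice, 2); (Judy, 2, Judy, 2); (Omar, 4, Eve, 4); (Omar, 4, Omar, 4); (Sara, 3, Sara, 3)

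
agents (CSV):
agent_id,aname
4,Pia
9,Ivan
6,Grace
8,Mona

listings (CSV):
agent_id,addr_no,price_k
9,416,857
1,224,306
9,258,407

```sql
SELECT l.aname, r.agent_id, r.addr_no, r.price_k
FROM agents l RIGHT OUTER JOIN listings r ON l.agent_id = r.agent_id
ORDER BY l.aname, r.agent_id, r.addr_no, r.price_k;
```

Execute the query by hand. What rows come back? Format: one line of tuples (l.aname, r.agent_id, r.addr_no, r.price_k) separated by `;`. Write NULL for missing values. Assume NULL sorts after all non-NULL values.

RIGHT JOIN keeps every row from `listings`; unmatched rows get NULL for `agents`'s columns.
Matching on l.agent_id = r.agent_id.
- l row (agent_id=4): no match.
- l row (agent_id=9): matches 2 r row(s) → 2 output row(s).
- l row (agent_id=6): no match.
- l row (agent_id=8): no match.
- 1 r row(s) had no l match → kept, l columns NULL.
After projecting and ordering:
l.aname | r.agent_id | r.addr_no | r.price_k
Ivan | 9 | 258 | 407
Ivan | 9 | 416 | 857
NULL | 1 | 224 | 306

(Ivan, 9, 258, 407); (Ivan, 9, 416, 857); (NULL, 1, 224, 306)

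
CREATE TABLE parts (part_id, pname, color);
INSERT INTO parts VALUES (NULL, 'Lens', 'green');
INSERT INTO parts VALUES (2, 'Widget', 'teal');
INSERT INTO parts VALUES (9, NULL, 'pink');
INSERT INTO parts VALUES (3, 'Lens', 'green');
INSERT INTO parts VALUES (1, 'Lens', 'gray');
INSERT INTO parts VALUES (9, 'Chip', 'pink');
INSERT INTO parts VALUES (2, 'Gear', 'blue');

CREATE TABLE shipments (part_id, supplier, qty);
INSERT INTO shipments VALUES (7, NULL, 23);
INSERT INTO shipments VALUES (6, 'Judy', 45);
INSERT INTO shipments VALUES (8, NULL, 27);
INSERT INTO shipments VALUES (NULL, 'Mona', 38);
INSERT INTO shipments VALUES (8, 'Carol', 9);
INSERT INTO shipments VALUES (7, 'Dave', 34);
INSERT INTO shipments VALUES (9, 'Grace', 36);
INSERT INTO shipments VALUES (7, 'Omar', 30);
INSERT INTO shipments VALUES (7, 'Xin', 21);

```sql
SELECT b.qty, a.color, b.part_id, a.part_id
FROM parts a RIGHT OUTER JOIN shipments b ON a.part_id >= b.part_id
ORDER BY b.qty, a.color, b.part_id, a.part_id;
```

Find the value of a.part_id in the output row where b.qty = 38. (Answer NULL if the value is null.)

NULL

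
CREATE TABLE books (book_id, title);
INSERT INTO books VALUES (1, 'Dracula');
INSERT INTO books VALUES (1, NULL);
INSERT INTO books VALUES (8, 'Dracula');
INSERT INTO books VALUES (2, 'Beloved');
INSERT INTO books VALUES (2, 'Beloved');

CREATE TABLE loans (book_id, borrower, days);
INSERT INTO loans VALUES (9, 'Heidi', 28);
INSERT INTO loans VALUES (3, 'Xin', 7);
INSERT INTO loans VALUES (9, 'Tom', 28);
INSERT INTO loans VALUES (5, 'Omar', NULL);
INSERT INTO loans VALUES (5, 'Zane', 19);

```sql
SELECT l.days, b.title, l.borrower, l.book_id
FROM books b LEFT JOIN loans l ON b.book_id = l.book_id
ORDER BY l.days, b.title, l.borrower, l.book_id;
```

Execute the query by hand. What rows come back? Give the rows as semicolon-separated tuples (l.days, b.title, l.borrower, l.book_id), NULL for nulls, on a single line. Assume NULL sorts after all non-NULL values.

(NULL, Beloved, NULL, NULL); (NULL, Beloved, NULL, NULL); (NULL, Dracula, NULL, NULL); (NULL, Dracula, NULL, NULL); (NULL, NULL, NULL, NULL)

LEFT JOIN keeps every row from `books`; unmatched rows get NULL for `loans`'s columns.
Matching on b.book_id = l.book_id.
- b[0] book_id=1 → no match; kept with NULLs on the l side.
- b[1] book_id=1 → no match; kept with NULLs on the l side.
- b[2] book_id=8 → no match; kept with NULLs on the l side.
- b[3] book_id=2 → no match; kept with NULLs on the l side.
- b[4] book_id=2 → no match; kept with NULLs on the l side.
After projecting and ordering:
l.days | b.title | l.borrower | l.book_id
NULL | Beloved | NULL | NULL
NULL | Beloved | NULL | NULL
NULL | Dracula | NULL | NULL
NULL | Dracula | NULL | NULL
NULL | NULL | NULL | NULL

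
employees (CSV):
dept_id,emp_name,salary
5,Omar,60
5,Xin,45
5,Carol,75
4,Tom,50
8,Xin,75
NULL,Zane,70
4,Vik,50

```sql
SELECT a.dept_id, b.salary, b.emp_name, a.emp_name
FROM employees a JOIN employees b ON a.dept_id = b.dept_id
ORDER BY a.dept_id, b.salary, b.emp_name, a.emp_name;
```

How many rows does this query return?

14

INNER JOIN keeps only pairs where the ON condition holds.
Matching on a.dept_id = b.dept_id. A NULL in a compared column never satisfies the condition.
- dept_id=5: 3 matching b row(s), so 3 row(s) emitted.
- dept_id=5: 3 matching b row(s), so 3 row(s) emitted.
- dept_id=5: 3 matching b row(s), so 3 row(s) emitted.
- dept_id=4: 2 matching b row(s), so 2 row(s) emitted.
- dept_id=8: 1 matching b row(s), so 1 row(s) emitted.
- dept_id=NULL: no matching b row, dropped.
- dept_id=4: 2 matching b row(s), so 2 row(s) emitted.
Total: 14 rows.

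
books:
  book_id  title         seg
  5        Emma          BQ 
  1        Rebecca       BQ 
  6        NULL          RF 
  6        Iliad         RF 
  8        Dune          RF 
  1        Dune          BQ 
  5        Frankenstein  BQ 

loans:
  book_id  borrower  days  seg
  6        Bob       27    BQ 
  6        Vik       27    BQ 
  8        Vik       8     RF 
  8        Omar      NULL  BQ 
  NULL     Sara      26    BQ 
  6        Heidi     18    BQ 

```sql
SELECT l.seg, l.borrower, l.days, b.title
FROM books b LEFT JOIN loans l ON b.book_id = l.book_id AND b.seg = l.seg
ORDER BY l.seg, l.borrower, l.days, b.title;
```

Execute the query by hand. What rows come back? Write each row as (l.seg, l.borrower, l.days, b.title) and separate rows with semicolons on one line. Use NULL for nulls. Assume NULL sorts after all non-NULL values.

LEFT JOIN keeps every row from `books`; unmatched rows get NULL for `loans`'s columns.
Matching on b.book_id = l.book_id AND b.seg = l.seg. A NULL in a compared column never satisfies the condition.
Matched pairs: 1; unmatched b rows kept: 6.

(RF, Vik, 8, Dune); (NULL, NULL, NULL, Dune); (NULL, NULL, NULL, Emma); (NULL, NULL, NULL, Frankenstein); (NULL, NULL, NULL, Iliad); (NULL, NULL, NULL, Rebecca); (NULL, NULL, NULL, NULL)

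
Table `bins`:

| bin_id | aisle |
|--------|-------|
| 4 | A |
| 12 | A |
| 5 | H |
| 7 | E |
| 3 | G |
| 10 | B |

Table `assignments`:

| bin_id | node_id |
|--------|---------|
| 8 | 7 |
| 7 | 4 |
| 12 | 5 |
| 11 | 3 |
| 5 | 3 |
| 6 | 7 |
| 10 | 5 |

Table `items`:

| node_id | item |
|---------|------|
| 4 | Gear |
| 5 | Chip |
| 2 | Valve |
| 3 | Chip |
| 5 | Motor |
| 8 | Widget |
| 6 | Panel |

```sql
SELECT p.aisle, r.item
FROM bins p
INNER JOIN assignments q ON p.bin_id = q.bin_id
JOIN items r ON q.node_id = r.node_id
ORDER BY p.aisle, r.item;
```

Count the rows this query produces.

Step 1 — p INNER JOIN q on bin_id → 4 row(s).
Then INNER JOIN `items r` on node_id: keep only rows whose q.node_id appears in r.
Result: 6 row(s).

6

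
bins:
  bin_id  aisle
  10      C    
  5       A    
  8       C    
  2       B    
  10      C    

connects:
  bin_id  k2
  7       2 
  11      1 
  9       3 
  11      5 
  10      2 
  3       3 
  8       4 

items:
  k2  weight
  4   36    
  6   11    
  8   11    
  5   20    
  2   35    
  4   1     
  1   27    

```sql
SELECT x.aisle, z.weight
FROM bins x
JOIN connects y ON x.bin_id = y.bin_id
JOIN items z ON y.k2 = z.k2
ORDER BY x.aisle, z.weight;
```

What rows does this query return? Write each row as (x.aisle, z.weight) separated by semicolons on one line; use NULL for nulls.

Step 1 — x INNER JOIN y on bin_id → 3 row(s).
Then INNER JOIN `items z` on k2: keep only rows whose y.k2 appears in z.

(C, 1); (C, 35); (C, 35); (C, 36)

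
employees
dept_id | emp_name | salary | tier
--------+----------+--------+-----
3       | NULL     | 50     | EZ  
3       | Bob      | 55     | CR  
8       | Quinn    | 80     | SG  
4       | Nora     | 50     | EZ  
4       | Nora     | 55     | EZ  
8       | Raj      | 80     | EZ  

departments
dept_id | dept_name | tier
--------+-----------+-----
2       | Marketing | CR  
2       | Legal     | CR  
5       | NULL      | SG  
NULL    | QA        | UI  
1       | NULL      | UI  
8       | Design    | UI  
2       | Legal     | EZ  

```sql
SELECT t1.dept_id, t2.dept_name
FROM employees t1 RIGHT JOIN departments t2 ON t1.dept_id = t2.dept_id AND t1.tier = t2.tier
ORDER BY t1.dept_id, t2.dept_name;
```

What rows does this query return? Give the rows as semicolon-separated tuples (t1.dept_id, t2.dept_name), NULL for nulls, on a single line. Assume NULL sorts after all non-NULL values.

(NULL, Design); (NULL, Legal); (NULL, Legal); (NULL, Marketing); (NULL, QA); (NULL, NULL); (NULL, NULL)

RIGHT JOIN keeps every row from `departments`; unmatched rows get NULL for `employees`'s columns.
Matching on t1.dept_id = t2.dept_id AND t1.tier = t2.tier. A NULL in a compared column never satisfies the condition.
- t1 (dept_id=3, tier=EZ) has no partner in t2.
- t1 (dept_id=3, tier=CR) has no partner in t2.
- t1 (dept_id=8, tier=SG) has no partner in t2.
- t1 (dept_id=4, tier=EZ) has no partner in t2.
- t1 (dept_id=4, tier=EZ) has no partner in t2.
- t1 (dept_id=8, tier=EZ) has no partner in t2.
- plus 7 unmatched t2 row(s), each kept with NULL t1 columns.
After projecting and ordering:
t1.dept_id | t2.dept_name
NULL | Design
NULL | Legal
NULL | Legal
NULL | Marketing
NULL | QA
NULL | NULL
NULL | NULL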